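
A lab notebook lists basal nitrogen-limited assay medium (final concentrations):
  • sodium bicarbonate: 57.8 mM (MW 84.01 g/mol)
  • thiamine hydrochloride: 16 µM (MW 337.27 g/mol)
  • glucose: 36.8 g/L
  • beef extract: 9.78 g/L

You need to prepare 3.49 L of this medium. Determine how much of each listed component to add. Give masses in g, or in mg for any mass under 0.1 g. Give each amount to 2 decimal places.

Working volume: 3.49 L.
sodium bicarbonate: 57.8 mmol/L × 84.01 g/mol × 3.49 L ÷ 1000 = 16.95 g
thiamine hydrochloride: 16 µmol/L × 337.27 g/mol × 3.49 L ÷ 1000 = 18.83 mg
glucose: 36.8 g/L × 3.49 L = 128.43 g
beef extract: 9.78 g/L × 3.49 L = 34.13 g

sodium bicarbonate 16.95 g; thiamine hydrochloride 18.83 mg; glucose 128.43 g; beef extract 34.13 g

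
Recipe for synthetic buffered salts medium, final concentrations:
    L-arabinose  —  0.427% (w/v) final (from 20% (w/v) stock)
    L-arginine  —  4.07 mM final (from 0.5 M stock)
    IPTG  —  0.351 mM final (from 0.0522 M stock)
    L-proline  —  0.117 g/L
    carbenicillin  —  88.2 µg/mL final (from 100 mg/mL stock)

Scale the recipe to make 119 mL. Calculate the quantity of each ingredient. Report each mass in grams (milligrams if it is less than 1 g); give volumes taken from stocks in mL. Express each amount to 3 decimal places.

Working volume: 119 mL = 0.119 L.
L-arabinose: dilute stock: 0.427% ÷ 20% × 119 mL = 2.541 mL
L-arginine: V = C2·V2/C1 = 4.07 mM × 119 mL ÷ 500 mM = 0.969 mL
IPTG: C1V1 = C2V2 → 0.351 mM × 119 mL ÷ 52.2 mM = 0.800 mL
L-proline: 0.117 g/L × 0.119 L = 0.013923 g = 13.923 mg
carbenicillin: dilute stock: 88.2 µg/mL × 119 mL ÷ 100000 µg/mL = 0.105 mL

L-arabinose 2.541 mL; L-arginine 0.969 mL; IPTG 0.800 mL; L-proline 13.923 mg; carbenicillin 0.105 mL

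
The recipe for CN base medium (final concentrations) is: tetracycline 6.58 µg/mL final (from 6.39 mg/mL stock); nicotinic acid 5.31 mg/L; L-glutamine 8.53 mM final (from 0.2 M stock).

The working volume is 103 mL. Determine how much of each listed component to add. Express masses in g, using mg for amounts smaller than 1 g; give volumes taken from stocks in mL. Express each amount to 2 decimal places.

Scale factor relative to 1 L: 0.103.
tetracycline: C1V1 = C2V2 → 6.58 µg/mL × 103 mL ÷ 6390 µg/mL = 0.11 mL
nicotinic acid: 5.31 mg/L × 0.103 L = 0.55 mg
L-glutamine: C1V1 = C2V2 → 8.53 mM × 103 mL ÷ 200 mM = 4.39 mL

tetracycline 0.11 mL; nicotinic acid 0.55 mg; L-glutamine 4.39 mL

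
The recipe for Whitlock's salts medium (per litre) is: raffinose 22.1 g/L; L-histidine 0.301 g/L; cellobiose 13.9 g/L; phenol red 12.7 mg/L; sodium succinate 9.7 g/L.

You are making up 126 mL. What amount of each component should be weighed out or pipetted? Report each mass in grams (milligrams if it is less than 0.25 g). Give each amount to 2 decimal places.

raffinose 2.78 g; L-histidine 37.93 mg; cellobiose 1.75 g; phenol red 1.60 mg; sodium succinate 1.22 g

Working volume: 126 mL = 0.126 L.
raffinose: 22.1 g/L × 0.126 L = 2.78 g
L-histidine: 0.301 g/L × 0.126 L = 0.037926 g = 37.93 mg
cellobiose: 13.9 g/L × 0.126 L = 1.75 g
phenol red: 12.7 mg/L × 0.126 L = 1.60 mg
sodium succinate: 9.7 g/L × 0.126 L = 1.22 g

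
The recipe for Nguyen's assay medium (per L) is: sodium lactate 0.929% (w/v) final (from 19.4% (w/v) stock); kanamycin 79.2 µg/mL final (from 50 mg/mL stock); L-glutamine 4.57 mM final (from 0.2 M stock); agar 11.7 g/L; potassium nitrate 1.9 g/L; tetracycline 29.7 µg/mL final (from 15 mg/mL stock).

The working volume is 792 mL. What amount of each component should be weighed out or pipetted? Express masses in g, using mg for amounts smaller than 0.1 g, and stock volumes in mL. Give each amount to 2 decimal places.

sodium lactate 37.93 mL; kanamycin 1.25 mL; L-glutamine 18.10 mL; agar 9.27 g; potassium nitrate 1.50 g; tetracycline 1.57 mL

Target volume = 792 mL = 0.792 L.
sodium lactate: C1V1 = C2V2 → 0.929% ÷ 19.4% × 792 mL = 37.93 mL
kanamycin: dilute stock: 79.2 µg/mL × 792 mL ÷ 50000 µg/mL = 1.25 mL
L-glutamine: C1V1 = C2V2 → 4.57 mM × 792 mL ÷ 200 mM = 18.10 mL
agar: 11.7 g/L × 0.792 L = 9.27 g
potassium nitrate: 1.9 g/L × 0.792 L = 1.50 g
tetracycline: dilute stock: 29.7 µg/mL × 792 mL ÷ 15000 µg/mL = 1.57 mL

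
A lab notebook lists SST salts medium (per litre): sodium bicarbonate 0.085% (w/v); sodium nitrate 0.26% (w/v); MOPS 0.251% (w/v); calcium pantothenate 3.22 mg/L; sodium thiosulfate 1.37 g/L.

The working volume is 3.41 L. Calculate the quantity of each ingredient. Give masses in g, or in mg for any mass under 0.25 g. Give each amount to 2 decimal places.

Working volume: 3.41 L.
sodium bicarbonate: 0.085% w/v = 0.85 g/L → 0.85 × 3.41 L = 2.90 g
sodium nitrate: 0.26 g per 100 mL × 3410 mL ÷ 100 = 8.87 g
MOPS: 0.251 g per 100 mL × 3410 mL ÷ 100 = 8.56 g
calcium pantothenate: 3.22 mg/L × 3.41 L = 10.98 mg
sodium thiosulfate: 1.37 g/L × 3.41 L = 4.67 g

sodium bicarbonate 2.90 g; sodium nitrate 8.87 g; MOPS 8.56 g; calcium pantothenate 10.98 mg; sodium thiosulfate 4.67 g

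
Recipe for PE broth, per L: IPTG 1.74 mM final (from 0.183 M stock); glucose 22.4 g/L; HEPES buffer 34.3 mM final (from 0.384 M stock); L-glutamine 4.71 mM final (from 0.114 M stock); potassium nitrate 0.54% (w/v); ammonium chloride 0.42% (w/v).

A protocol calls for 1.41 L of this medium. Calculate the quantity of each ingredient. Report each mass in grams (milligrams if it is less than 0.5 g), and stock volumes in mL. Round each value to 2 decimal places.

Working volume: 1.41 L.
IPTG: C1V1 = C2V2 → 1.74 mM × 1410 mL ÷ 183 mM = 13.41 mL
glucose: 22.4 g/L × 1.41 L = 31.58 g
HEPES buffer: dilute stock: 34.3 mM × 1410 mL ÷ 384 mM = 125.95 mL
L-glutamine: V = C2·V2/C1 = 4.71 mM × 1410 mL ÷ 114 mM = 58.26 mL
potassium nitrate: 0.54 g per 100 mL × 1410 mL ÷ 100 = 7.61 g
ammonium chloride: 0.42 g per 100 mL × 1410 mL ÷ 100 = 5.92 g

IPTG 13.41 mL; glucose 31.58 g; HEPES buffer 125.95 mL; L-glutamine 58.26 mL; potassium nitrate 7.61 g; ammonium chloride 5.92 g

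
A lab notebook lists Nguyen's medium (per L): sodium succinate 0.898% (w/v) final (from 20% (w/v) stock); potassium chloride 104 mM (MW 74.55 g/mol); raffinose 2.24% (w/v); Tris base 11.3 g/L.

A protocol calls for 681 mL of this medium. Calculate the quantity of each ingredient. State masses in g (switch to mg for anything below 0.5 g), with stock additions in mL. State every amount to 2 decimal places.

Target volume = 681 mL = 0.681 L.
sodium succinate: V = C2·V2/C1 = 0.898% ÷ 20% × 681 mL = 30.58 mL
potassium chloride: 104 mmol/L × 74.55 g/mol × 0.681 L ÷ 1000 = 5.28 g
raffinose: 2.24% w/v = 22.4 g/L → 22.4 × 0.681 L = 15.25 g
Tris base: 11.3 g/L × 0.681 L = 7.70 g

sodium succinate 30.58 mL; potassium chloride 5.28 g; raffinose 15.25 g; Tris base 7.70 g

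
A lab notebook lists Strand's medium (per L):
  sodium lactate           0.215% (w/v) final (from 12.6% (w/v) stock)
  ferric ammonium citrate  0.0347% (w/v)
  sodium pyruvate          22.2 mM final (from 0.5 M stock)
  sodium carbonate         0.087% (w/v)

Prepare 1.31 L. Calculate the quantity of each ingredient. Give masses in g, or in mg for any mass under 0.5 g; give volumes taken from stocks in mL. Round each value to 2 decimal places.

sodium lactate 22.35 mL; ferric ammonium citrate 454.57 mg; sodium pyruvate 58.16 mL; sodium carbonate 1.14 g

Working volume: 1.31 L.
sodium lactate: dilute stock: 0.215% ÷ 12.6% × 1310 mL = 22.35 mL
ferric ammonium citrate: 0.0347% w/v = 0.347 g/L → 0.347 × 1.31 L = 0.45457 g = 454.57 mg
sodium pyruvate: V = C2·V2/C1 = 22.2 mM × 1310 mL ÷ 500 mM = 58.16 mL
sodium carbonate: 0.087% w/v = 0.87 g/L → 0.87 × 1.31 L = 1.14 g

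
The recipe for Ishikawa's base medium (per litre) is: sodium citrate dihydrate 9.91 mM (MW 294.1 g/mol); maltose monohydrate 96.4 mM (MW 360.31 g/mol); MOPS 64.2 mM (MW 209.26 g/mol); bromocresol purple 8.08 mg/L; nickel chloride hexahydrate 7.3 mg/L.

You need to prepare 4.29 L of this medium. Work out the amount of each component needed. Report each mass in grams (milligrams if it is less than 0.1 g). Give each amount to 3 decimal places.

sodium citrate dihydrate 12.503 g; maltose monohydrate 149.008 g; MOPS 57.634 g; bromocresol purple 34.663 mg; nickel chloride hexahydrate 31.317 mg

Working volume: 4.29 L.
sodium citrate dihydrate: 9.91 mmol/L × 294.1 g/mol × 4.29 L ÷ 1000 = 12.503 g
maltose monohydrate: 96.4 mmol/L × 360.31 g/mol × 4.29 L ÷ 1000 = 149.008 g
MOPS: 64.2 mmol/L × 209.26 g/mol × 4.29 L ÷ 1000 = 57.634 g
bromocresol purple: 8.08 mg/L × 4.29 L = 34.663 mg
nickel chloride hexahydrate: 7.3 mg/L × 4.29 L = 31.317 mg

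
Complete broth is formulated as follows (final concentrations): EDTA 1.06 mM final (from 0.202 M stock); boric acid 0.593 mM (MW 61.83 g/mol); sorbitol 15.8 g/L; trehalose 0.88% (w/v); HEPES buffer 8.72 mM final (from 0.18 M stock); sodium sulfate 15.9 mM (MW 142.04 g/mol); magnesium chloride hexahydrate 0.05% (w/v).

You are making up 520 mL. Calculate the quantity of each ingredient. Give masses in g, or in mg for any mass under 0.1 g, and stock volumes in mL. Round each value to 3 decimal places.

Working volume: 520 mL = 0.52 L.
EDTA: V = C2·V2/C1 = 1.06 mM × 520 mL ÷ 202 mM = 2.729 mL
boric acid: 0.593 mmol/L × 61.83 mg/mmol × 0.52 L = 19.066 mg
sorbitol: 15.8 g/L × 0.52 L = 8.216 g
trehalose: 0.88% w/v = 8.8 g/L → 8.8 × 0.52 L = 4.576 g
HEPES buffer: dilute stock: 8.72 mM × 520 mL ÷ 180 mM = 25.191 mL
sodium sulfate: 15.9 mmol/L × 142.04 g/mol × 0.52 L ÷ 1000 = 1.174 g
magnesium chloride hexahydrate: 0.05 g per 100 mL × 520 mL ÷ 100 = 0.260 g

EDTA 2.729 mL; boric acid 19.066 mg; sorbitol 8.216 g; trehalose 4.576 g; HEPES buffer 25.191 mL; sodium sulfate 1.174 g; magnesium chloride hexahydrate 0.260 g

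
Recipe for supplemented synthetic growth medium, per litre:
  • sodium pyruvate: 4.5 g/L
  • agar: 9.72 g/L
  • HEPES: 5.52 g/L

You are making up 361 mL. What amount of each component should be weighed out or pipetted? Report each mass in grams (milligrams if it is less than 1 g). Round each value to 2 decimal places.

Scale factor relative to 1 L: 0.361.
sodium pyruvate: 4.5 g/L × 0.361 L = 1.62 g
agar: 9.72 g/L × 0.361 L = 3.51 g
HEPES: 5.52 g/L × 0.361 L = 1.99 g

sodium pyruvate 1.62 g; agar 3.51 g; HEPES 1.99 g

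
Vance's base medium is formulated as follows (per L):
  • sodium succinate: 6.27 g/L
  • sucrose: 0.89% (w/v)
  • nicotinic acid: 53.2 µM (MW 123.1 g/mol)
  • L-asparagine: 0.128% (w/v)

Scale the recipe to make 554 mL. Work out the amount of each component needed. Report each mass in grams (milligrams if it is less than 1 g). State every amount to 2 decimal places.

Scale factor relative to 1 L: 0.554.
sodium succinate: 6.27 g/L × 0.554 L = 3.47 g
sucrose: 0.89% w/v = 8.9 g/L → 8.9 × 0.554 L = 4.93 g
nicotinic acid: 53.2 µmol/L × 123.1 g/mol × 0.554 L ÷ 1000 = 3.63 mg
L-asparagine: 0.128% w/v = 1.28 g/L → 1.28 × 0.554 L = 0.70912 g = 709.12 mg

sodium succinate 3.47 g; sucrose 4.93 g; nicotinic acid 3.63 mg; L-asparagine 709.12 mg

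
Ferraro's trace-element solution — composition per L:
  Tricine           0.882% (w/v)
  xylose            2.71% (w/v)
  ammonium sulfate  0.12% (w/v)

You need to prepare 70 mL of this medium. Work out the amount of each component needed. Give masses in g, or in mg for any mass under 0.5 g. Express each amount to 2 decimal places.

Target volume = 70 mL = 0.07 L.
Tricine: 0.882 g per 100 mL × 70 mL ÷ 100 = 0.62 g
xylose: 2.71 g per 100 mL × 70 mL ÷ 100 = 1.90 g
ammonium sulfate: 0.12 g per 100 mL × 70 mL ÷ 100 = 0.084 g = 84.00 mg

Tricine 0.62 g; xylose 1.90 g; ammonium sulfate 84.00 mg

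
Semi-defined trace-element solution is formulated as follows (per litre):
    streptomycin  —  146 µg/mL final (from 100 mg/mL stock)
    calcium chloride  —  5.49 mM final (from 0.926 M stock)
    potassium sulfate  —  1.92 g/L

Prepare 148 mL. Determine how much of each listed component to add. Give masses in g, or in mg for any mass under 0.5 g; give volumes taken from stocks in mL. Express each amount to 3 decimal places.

Scale factor relative to 1 L: 0.148.
streptomycin: V = C2·V2/C1 = 146 µg/mL × 148 mL ÷ 100000 µg/mL = 0.216 mL
calcium chloride: C1V1 = C2V2 → 5.49 mM × 148 mL ÷ 926 mM = 0.877 mL
potassium sulfate: 1.92 g/L × 0.148 L = 0.28416 g = 284.160 mg

streptomycin 0.216 mL; calcium chloride 0.877 mL; potassium sulfate 284.160 mg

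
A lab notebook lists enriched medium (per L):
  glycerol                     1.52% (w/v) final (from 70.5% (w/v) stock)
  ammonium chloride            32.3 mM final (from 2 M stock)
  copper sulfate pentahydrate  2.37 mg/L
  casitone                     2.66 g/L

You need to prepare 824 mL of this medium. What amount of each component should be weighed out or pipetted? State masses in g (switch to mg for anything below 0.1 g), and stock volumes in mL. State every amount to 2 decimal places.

Scale factor relative to 1 L: 0.824.
glycerol: C1V1 = C2V2 → 1.52% ÷ 70.5% × 824 mL = 17.77 mL
ammonium chloride: C1V1 = C2V2 → 32.3 mM × 824 mL ÷ 2000 mM = 13.31 mL
copper sulfate pentahydrate: 2.37 mg/L × 0.824 L = 1.95 mg
casitone: 2.66 g/L × 0.824 L = 2.19 g

glycerol 17.77 mL; ammonium chloride 13.31 mL; copper sulfate pentahydrate 1.95 mg; casitone 2.19 g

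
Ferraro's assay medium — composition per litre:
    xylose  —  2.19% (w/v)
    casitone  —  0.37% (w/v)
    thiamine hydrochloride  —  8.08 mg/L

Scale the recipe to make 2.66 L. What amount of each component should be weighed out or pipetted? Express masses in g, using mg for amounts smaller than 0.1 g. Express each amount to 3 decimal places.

Scale factor relative to 1 L: 2.66.
xylose: 2.19% w/v = 21.9 g/L → 21.9 × 2.66 L = 58.254 g
casitone: 0.37% w/v = 3.7 g/L → 3.7 × 2.66 L = 9.842 g
thiamine hydrochloride: 8.08 mg/L × 2.66 L = 21.493 mg

xylose 58.254 g; casitone 9.842 g; thiamine hydrochloride 21.493 mg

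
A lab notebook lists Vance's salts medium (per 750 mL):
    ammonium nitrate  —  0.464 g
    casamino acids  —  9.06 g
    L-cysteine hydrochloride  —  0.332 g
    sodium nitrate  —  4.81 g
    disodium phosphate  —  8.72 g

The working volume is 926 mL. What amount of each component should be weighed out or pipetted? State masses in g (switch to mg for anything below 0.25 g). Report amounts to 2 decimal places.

Ratio of target to recipe volume: 926 / 750 = 1.23467.
ammonium nitrate: 0.464 g × (926 mL / 750 mL) = 0.57 g
casamino acids: 9.06 g × (926 mL / 750 mL) = 11.19 g
L-cysteine hydrochloride: 0.332 g × (926 mL / 750 mL) = 0.41 g
sodium nitrate: 4.81 g × (926 mL / 750 mL) = 5.94 g
disodium phosphate: 8.72 g × (926 mL / 750 mL) = 10.77 g

ammonium nitrate 0.57 g; casamino acids 11.19 g; L-cysteine hydrochloride 0.41 g; sodium nitrate 5.94 g; disodium phosphate 10.77 g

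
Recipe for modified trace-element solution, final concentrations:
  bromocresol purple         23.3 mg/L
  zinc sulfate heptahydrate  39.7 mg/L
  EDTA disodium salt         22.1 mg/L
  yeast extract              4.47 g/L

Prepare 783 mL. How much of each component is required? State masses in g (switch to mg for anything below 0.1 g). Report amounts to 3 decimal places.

Target volume = 783 mL = 0.783 L.
bromocresol purple: 23.3 mg/L × 0.783 L = 18.244 mg
zinc sulfate heptahydrate: 39.7 mg/L × 0.783 L = 31.085 mg
EDTA disodium salt: 22.1 mg/L × 0.783 L = 17.304 mg
yeast extract: 4.47 g/L × 0.783 L = 3.500 g

bromocresol purple 18.244 mg; zinc sulfate heptahydrate 31.085 mg; EDTA disodium salt 17.304 mg; yeast extract 3.500 g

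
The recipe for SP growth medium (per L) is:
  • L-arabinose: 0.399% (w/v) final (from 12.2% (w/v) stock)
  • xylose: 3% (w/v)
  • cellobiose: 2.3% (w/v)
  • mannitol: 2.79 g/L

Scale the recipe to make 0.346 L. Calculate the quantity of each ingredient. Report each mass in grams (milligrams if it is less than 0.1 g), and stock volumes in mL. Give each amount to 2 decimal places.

L-arabinose 11.32 mL; xylose 10.38 g; cellobiose 7.96 g; mannitol 0.97 g

Working volume: 0.346 L.
L-arabinose: C1V1 = C2V2 → 0.399% ÷ 12.2% × 346 mL = 11.32 mL
xylose: 3 g per 100 mL × 346 mL ÷ 100 = 10.38 g
cellobiose: 2.3 g per 100 mL × 346 mL ÷ 100 = 7.96 g
mannitol: 2.79 g/L × 0.346 L = 0.97 g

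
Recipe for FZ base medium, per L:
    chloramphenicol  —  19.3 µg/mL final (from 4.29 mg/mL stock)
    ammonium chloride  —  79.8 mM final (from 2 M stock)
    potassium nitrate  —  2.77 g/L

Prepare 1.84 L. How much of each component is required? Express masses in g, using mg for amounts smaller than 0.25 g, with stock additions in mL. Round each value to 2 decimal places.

chloramphenicol 8.28 mL; ammonium chloride 73.42 mL; potassium nitrate 5.10 g

Working volume: 1.84 L.
chloramphenicol: dilute stock: 19.3 µg/mL × 1840 mL ÷ 4290 µg/mL = 8.28 mL
ammonium chloride: C1V1 = C2V2 → 79.8 mM × 1840 mL ÷ 2000 mM = 73.42 mL
potassium nitrate: 2.77 g/L × 1.84 L = 5.10 g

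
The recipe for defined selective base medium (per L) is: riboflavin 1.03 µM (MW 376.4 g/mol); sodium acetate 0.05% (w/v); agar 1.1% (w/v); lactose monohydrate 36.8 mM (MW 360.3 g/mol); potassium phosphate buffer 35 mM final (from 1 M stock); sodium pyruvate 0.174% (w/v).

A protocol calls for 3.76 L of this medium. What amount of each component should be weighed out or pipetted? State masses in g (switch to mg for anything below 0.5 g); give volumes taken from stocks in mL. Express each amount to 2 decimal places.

riboflavin 1.46 mg; sodium acetate 1.88 g; agar 41.36 g; lactose monohydrate 49.85 g; potassium phosphate buffer 131.60 mL; sodium pyruvate 6.54 g

Scale factor relative to 1 L: 3.76.
riboflavin: 1.03 µmol/L × 376.4 g/mol × 3.76 L ÷ 1000 = 1.46 mg
sodium acetate: 0.05% w/v = 0.5 g/L → 0.5 × 3.76 L = 1.88 g
agar: 1.1 g per 100 mL × 3760 mL ÷ 100 = 41.36 g
lactose monohydrate: 36.8 mmol/L × 360.3 g/mol × 3.76 L ÷ 1000 = 49.85 g
potassium phosphate buffer: V = C2·V2/C1 = 35 mM × 3760 mL ÷ 1000 mM = 131.60 mL
sodium pyruvate: 0.174 g per 100 mL × 3760 mL ÷ 100 = 6.54 g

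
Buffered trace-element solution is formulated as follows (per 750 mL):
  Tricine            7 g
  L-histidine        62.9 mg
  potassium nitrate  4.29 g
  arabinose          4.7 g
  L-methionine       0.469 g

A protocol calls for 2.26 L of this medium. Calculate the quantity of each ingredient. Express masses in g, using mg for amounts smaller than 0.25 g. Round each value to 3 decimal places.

Ratio of target to recipe volume: 2260 / 750 = 3.01333.
Tricine: 7 g × (2260 mL / 750 mL) = 21.093 g
L-histidine: 62.9 mg × (2260 mL / 750 mL) = 189.539 mg
potassium nitrate: 4.29 g × (2260 mL / 750 mL) = 12.927 g
arabinose: 4.7 g × (2260 mL / 750 mL) = 14.163 g
L-methionine: 0.469 g × (2260 mL / 750 mL) = 1.413 g

Tricine 21.093 g; L-histidine 189.539 mg; potassium nitrate 12.927 g; arabinose 14.163 g; L-methionine 1.413 g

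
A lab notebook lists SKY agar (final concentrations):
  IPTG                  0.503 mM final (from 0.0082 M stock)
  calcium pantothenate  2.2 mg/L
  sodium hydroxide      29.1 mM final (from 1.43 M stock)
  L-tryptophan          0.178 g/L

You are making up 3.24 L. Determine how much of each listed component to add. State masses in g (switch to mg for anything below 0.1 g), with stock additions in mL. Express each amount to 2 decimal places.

IPTG 198.75 mL; calcium pantothenate 7.13 mg; sodium hydroxide 65.93 mL; L-tryptophan 0.58 g

Scale factor relative to 1 L: 3.24.
IPTG: C1V1 = C2V2 → 0.503 mM × 3240 mL ÷ 8.2 mM = 198.75 mL
calcium pantothenate: 2.2 mg/L × 3.24 L = 7.13 mg
sodium hydroxide: V = C2·V2/C1 = 29.1 mM × 3240 mL ÷ 1430 mM = 65.93 mL
L-tryptophan: 0.178 g/L × 3.24 L = 0.58 g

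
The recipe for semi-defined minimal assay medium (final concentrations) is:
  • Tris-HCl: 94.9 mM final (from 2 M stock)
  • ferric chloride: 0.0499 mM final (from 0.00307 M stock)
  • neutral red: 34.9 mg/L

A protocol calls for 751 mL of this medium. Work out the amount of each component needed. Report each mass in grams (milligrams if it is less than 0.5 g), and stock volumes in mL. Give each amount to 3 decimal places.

Target volume = 751 mL = 0.751 L.
Tris-HCl: C1V1 = C2V2 → 94.9 mM × 751 mL ÷ 2000 mM = 35.635 mL
ferric chloride: C1V1 = C2V2 → 0.0499 mM × 751 mL ÷ 3.07 mM = 12.207 mL
neutral red: 34.9 mg/L × 0.751 L = 26.210 mg

Tris-HCl 35.635 mL; ferric chloride 12.207 mL; neutral red 26.210 mg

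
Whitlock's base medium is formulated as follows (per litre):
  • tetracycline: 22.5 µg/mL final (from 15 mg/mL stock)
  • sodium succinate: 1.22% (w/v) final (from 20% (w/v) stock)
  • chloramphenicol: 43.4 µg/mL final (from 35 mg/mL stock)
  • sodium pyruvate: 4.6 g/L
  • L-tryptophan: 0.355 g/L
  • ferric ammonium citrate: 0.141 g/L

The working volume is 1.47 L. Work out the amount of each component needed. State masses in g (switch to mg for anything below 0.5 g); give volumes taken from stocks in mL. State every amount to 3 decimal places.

tetracycline 2.205 mL; sodium succinate 89.670 mL; chloramphenicol 1.823 mL; sodium pyruvate 6.762 g; L-tryptophan 0.522 g; ferric ammonium citrate 207.270 mg

Working volume: 1.47 L.
tetracycline: dilute stock: 22.5 µg/mL × 1470 mL ÷ 15000 µg/mL = 2.205 mL
sodium succinate: C1V1 = C2V2 → 1.22% ÷ 20% × 1470 mL = 89.670 mL
chloramphenicol: V = C2·V2/C1 = 43.4 µg/mL × 1470 mL ÷ 35000 µg/mL = 1.823 mL
sodium pyruvate: 4.6 g/L × 1.47 L = 6.762 g
L-tryptophan: 0.355 g/L × 1.47 L = 0.522 g
ferric ammonium citrate: 0.141 g/L × 1.47 L = 0.20727 g = 207.270 mg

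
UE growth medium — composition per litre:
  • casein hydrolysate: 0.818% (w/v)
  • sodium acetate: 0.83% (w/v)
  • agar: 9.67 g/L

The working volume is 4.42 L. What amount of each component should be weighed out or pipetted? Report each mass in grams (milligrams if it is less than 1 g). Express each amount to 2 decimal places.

casein hydrolysate 36.16 g; sodium acetate 36.69 g; agar 42.74 g

Scale factor relative to 1 L: 4.42.
casein hydrolysate: 0.818% w/v = 8.18 g/L → 8.18 × 4.42 L = 36.16 g
sodium acetate: 0.83 g per 100 mL × 4420 mL ÷ 100 = 36.69 g
agar: 9.67 g/L × 4.42 L = 42.74 g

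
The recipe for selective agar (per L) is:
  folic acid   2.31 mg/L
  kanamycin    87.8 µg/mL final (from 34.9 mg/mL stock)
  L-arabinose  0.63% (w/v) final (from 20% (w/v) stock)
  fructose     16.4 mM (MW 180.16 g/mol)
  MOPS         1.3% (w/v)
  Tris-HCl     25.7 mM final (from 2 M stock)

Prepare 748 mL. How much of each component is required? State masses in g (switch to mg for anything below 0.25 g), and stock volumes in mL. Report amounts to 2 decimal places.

Working volume: 748 mL = 0.748 L.
folic acid: 2.31 mg/L × 0.748 L = 1.73 mg
kanamycin: dilute stock: 87.8 µg/mL × 748 mL ÷ 34900 µg/mL = 1.88 mL
L-arabinose: V = C2·V2/C1 = 0.63% ÷ 20% × 748 mL = 23.56 mL
fructose: 16.4 mmol/L × 180.16 g/mol × 0.748 L ÷ 1000 = 2.21 g
MOPS: 1.3% w/v = 13 g/L → 13 × 0.748 L = 9.72 g
Tris-HCl: V = C2·V2/C1 = 25.7 mM × 748 mL ÷ 2000 mM = 9.61 mL

folic acid 1.73 mg; kanamycin 1.88 mL; L-arabinose 23.56 mL; fructose 2.21 g; MOPS 9.72 g; Tris-HCl 9.61 mL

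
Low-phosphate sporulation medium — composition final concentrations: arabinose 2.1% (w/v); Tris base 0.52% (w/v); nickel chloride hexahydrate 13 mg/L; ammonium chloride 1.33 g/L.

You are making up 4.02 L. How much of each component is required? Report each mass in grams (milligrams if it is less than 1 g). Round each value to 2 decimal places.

Scale factor relative to 1 L: 4.02.
arabinose: 2.1% w/v = 21 g/L → 21 × 4.02 L = 84.42 g
Tris base: 0.52% w/v = 5.2 g/L → 5.2 × 4.02 L = 20.90 g
nickel chloride hexahydrate: 13 mg/L × 4.02 L = 52.26 mg
ammonium chloride: 1.33 g/L × 4.02 L = 5.35 g

arabinose 84.42 g; Tris base 20.90 g; nickel chloride hexahydrate 52.26 mg; ammonium chloride 5.35 g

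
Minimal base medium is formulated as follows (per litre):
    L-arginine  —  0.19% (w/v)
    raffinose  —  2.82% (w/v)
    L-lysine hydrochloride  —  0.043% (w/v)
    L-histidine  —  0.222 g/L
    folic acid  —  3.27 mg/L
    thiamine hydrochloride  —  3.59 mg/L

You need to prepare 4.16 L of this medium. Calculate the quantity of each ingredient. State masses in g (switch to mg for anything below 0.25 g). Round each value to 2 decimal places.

L-arginine 7.90 g; raffinose 117.31 g; L-lysine hydrochloride 1.79 g; L-histidine 0.92 g; folic acid 13.60 mg; thiamine hydrochloride 14.93 mg

Scale factor relative to 1 L: 4.16.
L-arginine: 0.19% w/v = 1.9 g/L → 1.9 × 4.16 L = 7.90 g
raffinose: 2.82 g per 100 mL × 4160 mL ÷ 100 = 117.31 g
L-lysine hydrochloride: 0.043% w/v = 0.43 g/L → 0.43 × 4.16 L = 1.79 g
L-histidine: 0.222 g/L × 4.16 L = 0.92 g
folic acid: 3.27 mg/L × 4.16 L = 13.60 mg
thiamine hydrochloride: 3.59 mg/L × 4.16 L = 14.93 mg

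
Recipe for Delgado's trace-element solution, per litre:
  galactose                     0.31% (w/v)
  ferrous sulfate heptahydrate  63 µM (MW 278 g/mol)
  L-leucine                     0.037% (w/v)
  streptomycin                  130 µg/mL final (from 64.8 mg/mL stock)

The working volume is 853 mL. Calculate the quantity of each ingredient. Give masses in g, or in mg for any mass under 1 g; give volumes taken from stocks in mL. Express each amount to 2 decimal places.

Target volume = 853 mL = 0.853 L.
galactose: 0.31% w/v = 3.1 g/L → 3.1 × 0.853 L = 2.64 g
ferrous sulfate heptahydrate: 63 µmol/L × 278 g/mol × 0.853 L ÷ 1000 = 14.94 mg
L-leucine: 0.037 g per 100 mL × 853 mL ÷ 100 = 0.31561 g = 315.61 mg
streptomycin: V = C2·V2/C1 = 130 µg/mL × 853 mL ÷ 64800 µg/mL = 1.71 mL

galactose 2.64 g; ferrous sulfate heptahydrate 14.94 mg; L-leucine 315.61 mg; streptomycin 1.71 mL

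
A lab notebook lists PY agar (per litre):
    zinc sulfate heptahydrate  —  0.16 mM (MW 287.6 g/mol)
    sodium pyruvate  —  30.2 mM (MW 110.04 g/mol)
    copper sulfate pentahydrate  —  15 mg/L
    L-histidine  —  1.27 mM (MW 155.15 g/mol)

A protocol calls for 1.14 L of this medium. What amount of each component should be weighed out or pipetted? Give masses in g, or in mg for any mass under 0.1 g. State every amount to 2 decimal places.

zinc sulfate heptahydrate 52.46 mg; sodium pyruvate 3.79 g; copper sulfate pentahydrate 17.10 mg; L-histidine 0.22 g

Working volume: 1.14 L.
zinc sulfate heptahydrate: 0.16 mmol/L × 287.6 mg/mmol × 1.14 L = 52.46 mg
sodium pyruvate: 30.2 mmol/L × 110.04 g/mol × 1.14 L ÷ 1000 = 3.79 g
copper sulfate pentahydrate: 15 mg/L × 1.14 L = 17.10 mg
L-histidine: 1.27 mmol/L × 155.15 g/mol × 1.14 L ÷ 1000 = 0.22 g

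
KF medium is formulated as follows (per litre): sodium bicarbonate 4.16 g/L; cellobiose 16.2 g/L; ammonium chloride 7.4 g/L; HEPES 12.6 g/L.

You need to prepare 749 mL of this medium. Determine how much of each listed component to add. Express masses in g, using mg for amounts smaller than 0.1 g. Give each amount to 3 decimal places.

Working volume: 749 mL = 0.749 L.
sodium bicarbonate: 4.16 g/L × 0.749 L = 3.116 g
cellobiose: 16.2 g/L × 0.749 L = 12.134 g
ammonium chloride: 7.4 g/L × 0.749 L = 5.543 g
HEPES: 12.6 g/L × 0.749 L = 9.437 g

sodium bicarbonate 3.116 g; cellobiose 12.134 g; ammonium chloride 5.543 g; HEPES 9.437 g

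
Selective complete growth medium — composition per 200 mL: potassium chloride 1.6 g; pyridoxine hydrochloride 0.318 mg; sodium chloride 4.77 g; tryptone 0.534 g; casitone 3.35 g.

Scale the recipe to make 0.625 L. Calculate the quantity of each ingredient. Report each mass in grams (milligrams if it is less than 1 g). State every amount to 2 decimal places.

Ratio of target to recipe volume: 625 / 200 = 3.125.
potassium chloride: 1.6 g × (625 mL / 200 mL) = 5.00 g
pyridoxine hydrochloride: 0.318 mg × (625 mL / 200 mL) = 0.99 mg
sodium chloride: 4.77 g × (625 mL / 200 mL) = 14.91 g
tryptone: 0.534 g × (625 mL / 200 mL) = 1.67 g
casitone: 3.35 g × (625 mL / 200 mL) = 10.47 g

potassium chloride 5.00 g; pyridoxine hydrochloride 0.99 mg; sodium chloride 14.91 g; tryptone 1.67 g; casitone 10.47 g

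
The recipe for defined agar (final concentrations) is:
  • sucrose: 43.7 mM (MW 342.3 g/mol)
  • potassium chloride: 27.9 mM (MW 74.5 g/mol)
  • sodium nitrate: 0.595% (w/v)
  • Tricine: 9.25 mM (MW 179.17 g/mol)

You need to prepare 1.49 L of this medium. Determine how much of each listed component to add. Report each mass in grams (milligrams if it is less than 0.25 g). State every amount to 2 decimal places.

Scale factor relative to 1 L: 1.49.
sucrose: 43.7 mmol/L × 342.3 g/mol × 1.49 L ÷ 1000 = 22.29 g
potassium chloride: 27.9 mmol/L × 74.5 g/mol × 1.49 L ÷ 1000 = 3.10 g
sodium nitrate: 0.595% w/v = 5.95 g/L → 5.95 × 1.49 L = 8.87 g
Tricine: 9.25 mmol/L × 179.17 g/mol × 1.49 L ÷ 1000 = 2.47 g

sucrose 22.29 g; potassium chloride 3.10 g; sodium nitrate 8.87 g; Tricine 2.47 g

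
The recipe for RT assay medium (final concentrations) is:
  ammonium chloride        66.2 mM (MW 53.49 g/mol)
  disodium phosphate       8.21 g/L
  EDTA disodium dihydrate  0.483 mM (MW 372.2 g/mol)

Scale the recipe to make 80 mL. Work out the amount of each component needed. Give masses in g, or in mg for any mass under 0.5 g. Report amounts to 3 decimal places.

Target volume = 80 mL = 0.08 L.
ammonium chloride: 66.2 mmol/L × 53.49 mg/mmol × 0.08 L = 283.283 mg
disodium phosphate: 8.21 g/L × 0.08 L = 0.657 g
EDTA disodium dihydrate: 0.483 mmol/L × 372.2 mg/mmol × 0.08 L = 14.382 mg

ammonium chloride 283.283 mg; disodium phosphate 0.657 g; EDTA disodium dihydrate 14.382 mg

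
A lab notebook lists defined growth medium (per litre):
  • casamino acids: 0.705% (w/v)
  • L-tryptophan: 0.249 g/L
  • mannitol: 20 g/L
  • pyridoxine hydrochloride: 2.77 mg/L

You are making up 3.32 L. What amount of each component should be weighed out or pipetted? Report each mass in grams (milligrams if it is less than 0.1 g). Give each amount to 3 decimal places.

casamino acids 23.406 g; L-tryptophan 0.827 g; mannitol 66.400 g; pyridoxine hydrochloride 9.196 mg

Scale factor relative to 1 L: 3.32.
casamino acids: 0.705% w/v = 7.05 g/L → 7.05 × 3.32 L = 23.406 g
L-tryptophan: 0.249 g/L × 3.32 L = 0.827 g
mannitol: 20 g/L × 3.32 L = 66.400 g
pyridoxine hydrochloride: 2.77 mg/L × 3.32 L = 9.196 mg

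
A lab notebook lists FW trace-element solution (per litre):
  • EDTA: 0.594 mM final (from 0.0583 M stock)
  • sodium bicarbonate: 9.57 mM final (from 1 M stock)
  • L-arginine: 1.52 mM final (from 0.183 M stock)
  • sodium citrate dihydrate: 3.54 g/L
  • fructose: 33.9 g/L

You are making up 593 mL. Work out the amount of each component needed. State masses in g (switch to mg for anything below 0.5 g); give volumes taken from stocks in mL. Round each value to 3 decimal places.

Target volume = 593 mL = 0.593 L.
EDTA: V = C2·V2/C1 = 0.594 mM × 593 mL ÷ 58.3 mM = 6.042 mL
sodium bicarbonate: C1V1 = C2V2 → 9.57 mM × 593 mL ÷ 1000 mM = 5.675 mL
L-arginine: C1V1 = C2V2 → 1.52 mM × 593 mL ÷ 183 mM = 4.925 mL
sodium citrate dihydrate: 3.54 g/L × 0.593 L = 2.099 g
fructose: 33.9 g/L × 0.593 L = 20.103 g

EDTA 6.042 mL; sodium bicarbonate 5.675 mL; L-arginine 4.925 mL; sodium citrate dihydrate 2.099 g; fructose 20.103 g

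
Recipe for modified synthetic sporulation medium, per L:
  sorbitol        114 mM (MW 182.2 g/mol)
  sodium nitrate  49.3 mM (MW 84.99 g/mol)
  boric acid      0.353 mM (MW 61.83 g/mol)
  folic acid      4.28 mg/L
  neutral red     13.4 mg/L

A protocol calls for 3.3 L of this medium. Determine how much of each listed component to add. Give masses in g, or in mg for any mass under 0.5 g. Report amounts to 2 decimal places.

Scale factor relative to 1 L: 3.3.
sorbitol: 114 mmol/L × 182.2 g/mol × 3.3 L ÷ 1000 = 68.54 g
sodium nitrate: 49.3 mmol/L × 84.99 g/mol × 3.3 L ÷ 1000 = 13.83 g
boric acid: 0.353 mmol/L × 61.83 mg/mmol × 3.3 L = 72.03 mg
folic acid: 4.28 mg/L × 3.3 L = 14.12 mg
neutral red: 13.4 mg/L × 3.3 L = 44.22 mg

sorbitol 68.54 g; sodium nitrate 13.83 g; boric acid 72.03 mg; folic acid 14.12 mg; neutral red 44.22 mg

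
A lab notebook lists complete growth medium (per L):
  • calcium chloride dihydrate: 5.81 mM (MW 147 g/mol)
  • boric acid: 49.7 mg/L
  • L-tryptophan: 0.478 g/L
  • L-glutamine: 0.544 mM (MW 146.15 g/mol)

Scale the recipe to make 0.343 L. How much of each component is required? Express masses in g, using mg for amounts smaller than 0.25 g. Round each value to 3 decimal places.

calcium chloride dihydrate 0.293 g; boric acid 17.047 mg; L-tryptophan 163.954 mg; L-glutamine 27.270 mg

Working volume: 0.343 L.
calcium chloride dihydrate: 5.81 mmol/L × 147 g/mol × 0.343 L ÷ 1000 = 0.293 g
boric acid: 49.7 mg/L × 0.343 L = 17.047 mg
L-tryptophan: 0.478 g/L × 0.343 L = 0.163954 g = 163.954 mg
L-glutamine: 0.544 mmol/L × 146.15 mg/mmol × 0.343 L = 27.270 mg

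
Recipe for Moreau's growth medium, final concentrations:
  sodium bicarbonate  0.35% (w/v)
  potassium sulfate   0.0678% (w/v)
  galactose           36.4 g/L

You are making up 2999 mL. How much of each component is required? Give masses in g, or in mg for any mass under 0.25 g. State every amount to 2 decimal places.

sodium bicarbonate 10.50 g; potassium sulfate 2.03 g; galactose 109.16 g

Working volume: 2999 mL = 2.999 L.
sodium bicarbonate: 0.35 g per 100 mL × 2999 mL ÷ 100 = 10.50 g
potassium sulfate: 0.0678% w/v = 0.678 g/L → 0.678 × 2.999 L = 2.03 g
galactose: 36.4 g/L × 2.999 L = 109.16 g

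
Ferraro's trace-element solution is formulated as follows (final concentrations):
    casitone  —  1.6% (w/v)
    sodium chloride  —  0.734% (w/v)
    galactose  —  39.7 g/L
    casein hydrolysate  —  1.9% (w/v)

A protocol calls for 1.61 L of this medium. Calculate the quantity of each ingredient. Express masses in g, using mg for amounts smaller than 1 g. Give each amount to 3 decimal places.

casitone 25.760 g; sodium chloride 11.817 g; galactose 63.917 g; casein hydrolysate 30.590 g

Working volume: 1.61 L.
casitone: 1.6 g per 100 mL × 1610 mL ÷ 100 = 25.760 g
sodium chloride: 0.734 g per 100 mL × 1610 mL ÷ 100 = 11.817 g
galactose: 39.7 g/L × 1.61 L = 63.917 g
casein hydrolysate: 1.9% w/v = 19 g/L → 19 × 1.61 L = 30.590 g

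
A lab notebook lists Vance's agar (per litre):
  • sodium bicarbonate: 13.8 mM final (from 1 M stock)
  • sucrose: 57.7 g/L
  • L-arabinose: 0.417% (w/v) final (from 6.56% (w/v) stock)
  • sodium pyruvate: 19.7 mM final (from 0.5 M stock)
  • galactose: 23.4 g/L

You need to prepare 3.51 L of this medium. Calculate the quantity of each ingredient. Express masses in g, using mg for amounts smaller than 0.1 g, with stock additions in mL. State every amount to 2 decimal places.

sodium bicarbonate 48.44 mL; sucrose 202.53 g; L-arabinose 223.12 mL; sodium pyruvate 138.29 mL; galactose 82.13 g

Working volume: 3.51 L.
sodium bicarbonate: dilute stock: 13.8 mM × 3510 mL ÷ 1000 mM = 48.44 mL
sucrose: 57.7 g/L × 3.51 L = 202.53 g
L-arabinose: V = C2·V2/C1 = 0.417% ÷ 6.56% × 3510 mL = 223.12 mL
sodium pyruvate: V = C2·V2/C1 = 19.7 mM × 3510 mL ÷ 500 mM = 138.29 mL
galactose: 23.4 g/L × 3.51 L = 82.13 g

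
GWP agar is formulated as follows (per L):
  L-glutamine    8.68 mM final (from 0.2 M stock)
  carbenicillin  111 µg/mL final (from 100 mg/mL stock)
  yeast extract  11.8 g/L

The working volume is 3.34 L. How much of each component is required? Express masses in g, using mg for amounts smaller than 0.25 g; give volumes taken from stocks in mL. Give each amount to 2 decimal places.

L-glutamine 144.96 mL; carbenicillin 3.71 mL; yeast extract 39.41 g

Working volume: 3.34 L.
L-glutamine: dilute stock: 8.68 mM × 3340 mL ÷ 200 mM = 144.96 mL
carbenicillin: C1V1 = C2V2 → 111 µg/mL × 3340 mL ÷ 100000 µg/mL = 3.71 mL
yeast extract: 11.8 g/L × 3.34 L = 39.41 g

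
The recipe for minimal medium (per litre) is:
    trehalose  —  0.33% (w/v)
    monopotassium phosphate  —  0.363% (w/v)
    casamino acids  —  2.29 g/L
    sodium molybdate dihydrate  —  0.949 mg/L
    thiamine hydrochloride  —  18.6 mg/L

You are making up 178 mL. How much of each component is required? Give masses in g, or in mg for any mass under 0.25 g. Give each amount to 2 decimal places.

Target volume = 178 mL = 0.178 L.
trehalose: 0.33 g per 100 mL × 178 mL ÷ 100 = 0.59 g
monopotassium phosphate: 0.363 g per 100 mL × 178 mL ÷ 100 = 0.65 g
casamino acids: 2.29 g/L × 0.178 L = 0.41 g
sodium molybdate dihydrate: 0.949 mg/L × 0.178 L = 0.17 mg
thiamine hydrochloride: 18.6 mg/L × 0.178 L = 3.31 mg

trehalose 0.59 g; monopotassium phosphate 0.65 g; casamino acids 0.41 g; sodium molybdate dihydrate 0.17 mg; thiamine hydrochloride 3.31 mg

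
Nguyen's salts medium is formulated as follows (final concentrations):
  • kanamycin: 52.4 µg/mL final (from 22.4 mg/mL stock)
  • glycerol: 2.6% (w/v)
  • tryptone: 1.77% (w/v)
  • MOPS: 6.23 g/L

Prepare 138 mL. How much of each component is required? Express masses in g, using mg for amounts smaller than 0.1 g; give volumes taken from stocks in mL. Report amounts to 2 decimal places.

kanamycin 0.32 mL; glycerol 3.59 g; tryptone 2.44 g; MOPS 0.86 g

Scale factor relative to 1 L: 0.138.
kanamycin: dilute stock: 52.4 µg/mL × 138 mL ÷ 22400 µg/mL = 0.32 mL
glycerol: 2.6 g per 100 mL × 138 mL ÷ 100 = 3.59 g
tryptone: 1.77% w/v = 17.7 g/L → 17.7 × 0.138 L = 2.44 g
MOPS: 6.23 g/L × 0.138 L = 0.86 g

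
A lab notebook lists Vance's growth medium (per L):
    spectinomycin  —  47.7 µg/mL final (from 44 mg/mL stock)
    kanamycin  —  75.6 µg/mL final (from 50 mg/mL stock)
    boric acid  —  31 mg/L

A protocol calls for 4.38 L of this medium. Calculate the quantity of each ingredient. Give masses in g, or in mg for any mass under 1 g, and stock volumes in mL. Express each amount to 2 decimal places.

spectinomycin 4.75 mL; kanamycin 6.62 mL; boric acid 135.78 mg

Working volume: 4.38 L.
spectinomycin: dilute stock: 47.7 µg/mL × 4380 mL ÷ 44000 µg/mL = 4.75 mL
kanamycin: dilute stock: 75.6 µg/mL × 4380 mL ÷ 50000 µg/mL = 6.62 mL
boric acid: 31 mg/L × 4.38 L = 135.78 mg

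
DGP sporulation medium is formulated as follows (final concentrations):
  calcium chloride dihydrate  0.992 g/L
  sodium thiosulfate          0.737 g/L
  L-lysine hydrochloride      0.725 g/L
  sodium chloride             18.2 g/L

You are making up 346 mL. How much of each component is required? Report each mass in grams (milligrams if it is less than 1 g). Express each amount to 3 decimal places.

Scale factor relative to 1 L: 0.346.
calcium chloride dihydrate: 0.992 g/L × 0.346 L = 0.343232 g = 343.232 mg
sodium thiosulfate: 0.737 g/L × 0.346 L = 0.255002 g = 255.002 mg
L-lysine hydrochloride: 0.725 g/L × 0.346 L = 0.25085 g = 250.850 mg
sodium chloride: 18.2 g/L × 0.346 L = 6.297 g

calcium chloride dihydrate 343.232 mg; sodium thiosulfate 255.002 mg; L-lysine hydrochloride 250.850 mg; sodium chloride 6.297 g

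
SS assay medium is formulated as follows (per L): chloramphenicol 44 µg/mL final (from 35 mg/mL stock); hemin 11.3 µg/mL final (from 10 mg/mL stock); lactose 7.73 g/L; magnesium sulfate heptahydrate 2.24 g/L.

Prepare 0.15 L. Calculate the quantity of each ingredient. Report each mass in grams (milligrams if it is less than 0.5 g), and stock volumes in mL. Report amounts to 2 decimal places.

chloramphenicol 0.19 mL; hemin 0.17 mL; lactose 1.16 g; magnesium sulfate heptahydrate 336.00 mg

Working volume: 0.15 L.
chloramphenicol: V = C2·V2/C1 = 44 µg/mL × 150 mL ÷ 35000 µg/mL = 0.19 mL
hemin: dilute stock: 11.3 µg/mL × 150 mL ÷ 10000 µg/mL = 0.17 mL
lactose: 7.73 g/L × 0.15 L = 1.16 g
magnesium sulfate heptahydrate: 2.24 g/L × 0.15 L = 0.336 g = 336.00 mg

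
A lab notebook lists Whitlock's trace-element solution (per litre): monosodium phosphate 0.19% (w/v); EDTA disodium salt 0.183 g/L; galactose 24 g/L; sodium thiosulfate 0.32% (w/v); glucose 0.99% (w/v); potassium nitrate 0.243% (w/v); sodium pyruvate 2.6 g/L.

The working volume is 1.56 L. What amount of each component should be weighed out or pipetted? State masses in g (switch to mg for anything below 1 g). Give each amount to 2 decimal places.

Working volume: 1.56 L.
monosodium phosphate: 0.19% w/v = 1.9 g/L → 1.9 × 1.56 L = 2.96 g
EDTA disodium salt: 0.183 g/L × 1.56 L = 0.28548 g = 285.48 mg
galactose: 24 g/L × 1.56 L = 37.44 g
sodium thiosulfate: 0.32% w/v = 3.2 g/L → 3.2 × 1.56 L = 4.99 g
glucose: 0.99 g per 100 mL × 1560 mL ÷ 100 = 15.44 g
potassium nitrate: 0.243 g per 100 mL × 1560 mL ÷ 100 = 3.79 g
sodium pyruvate: 2.6 g/L × 1.56 L = 4.06 g

monosodium phosphate 2.96 g; EDTA disodium salt 285.48 mg; galactose 37.44 g; sodium thiosulfate 4.99 g; glucose 15.44 g; potassium nitrate 3.79 g; sodium pyruvate 4.06 g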